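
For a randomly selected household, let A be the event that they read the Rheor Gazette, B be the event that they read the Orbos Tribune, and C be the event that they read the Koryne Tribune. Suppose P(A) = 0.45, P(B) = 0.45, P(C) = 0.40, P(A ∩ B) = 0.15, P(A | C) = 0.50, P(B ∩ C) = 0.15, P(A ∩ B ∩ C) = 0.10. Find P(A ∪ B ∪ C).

0.90

P(A ∩ C) = P(C)·P(A|C) = 0.40 × 0.50 = 0.20
P(A ∪ B ∪ C) = 0.45 + 0.45 + 0.40 − 0.15 − 0.20 − 0.15 + 0.10 = 0.90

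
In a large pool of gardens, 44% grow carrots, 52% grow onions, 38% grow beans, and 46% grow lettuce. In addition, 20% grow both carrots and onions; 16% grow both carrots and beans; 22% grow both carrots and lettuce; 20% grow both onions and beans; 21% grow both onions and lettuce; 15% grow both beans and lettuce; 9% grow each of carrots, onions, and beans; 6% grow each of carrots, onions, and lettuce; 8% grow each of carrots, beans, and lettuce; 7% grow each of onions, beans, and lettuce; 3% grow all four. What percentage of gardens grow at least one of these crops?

93%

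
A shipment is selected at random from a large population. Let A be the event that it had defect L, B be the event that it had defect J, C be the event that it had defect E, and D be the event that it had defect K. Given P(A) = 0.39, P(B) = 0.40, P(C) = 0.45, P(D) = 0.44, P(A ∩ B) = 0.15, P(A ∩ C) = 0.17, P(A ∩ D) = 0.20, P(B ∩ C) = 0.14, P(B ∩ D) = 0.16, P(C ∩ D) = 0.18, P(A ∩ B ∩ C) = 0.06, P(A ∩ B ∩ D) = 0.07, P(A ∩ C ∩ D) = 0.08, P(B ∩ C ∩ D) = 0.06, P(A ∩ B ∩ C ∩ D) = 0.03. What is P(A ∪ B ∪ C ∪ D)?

0.92

Using inclusion–exclusion:
P(A ∪ B ∪ C ∪ D) = 0.39 + 0.40 + 0.45 + 0.44 − 0.15 − 0.17 − 0.20 − 0.14 − 0.16 − 0.18 + 0.06 + 0.07 + 0.08 + 0.06 − 0.03 = 0.92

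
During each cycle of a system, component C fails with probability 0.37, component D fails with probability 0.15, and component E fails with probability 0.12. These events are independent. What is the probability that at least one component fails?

0.52876

Since the events are independent, P(none) is the product of the individual non-occurrence probabilities.
P(none) = (1 − 0.37) × (1 − 0.15) × (1 − 0.12) = 0.63 × 0.85 × 0.88 = 0.47124
P(at least one) = 1 − 0.47124 = 0.52876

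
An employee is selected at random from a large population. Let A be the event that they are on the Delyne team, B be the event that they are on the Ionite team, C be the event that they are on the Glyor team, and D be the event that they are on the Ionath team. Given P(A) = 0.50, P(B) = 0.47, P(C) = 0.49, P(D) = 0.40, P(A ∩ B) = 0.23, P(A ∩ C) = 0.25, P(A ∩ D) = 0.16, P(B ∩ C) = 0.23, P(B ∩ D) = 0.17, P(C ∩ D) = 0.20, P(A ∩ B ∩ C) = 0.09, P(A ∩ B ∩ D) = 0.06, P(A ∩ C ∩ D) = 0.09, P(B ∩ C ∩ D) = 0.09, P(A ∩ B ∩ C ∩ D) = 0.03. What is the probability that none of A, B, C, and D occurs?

0.08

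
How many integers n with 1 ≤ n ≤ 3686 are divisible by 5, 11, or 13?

737 + 335 + 283 − 67 − 56 − 25 + 5 = 1212

1212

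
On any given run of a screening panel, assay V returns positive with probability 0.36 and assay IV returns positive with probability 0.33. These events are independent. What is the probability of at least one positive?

P(none) = (1 − 0.36) × (1 − 0.33) = 0.64 × 0.67 = 0.4288
P(at least one) = 1 − 0.4288 = 0.5712

0.5712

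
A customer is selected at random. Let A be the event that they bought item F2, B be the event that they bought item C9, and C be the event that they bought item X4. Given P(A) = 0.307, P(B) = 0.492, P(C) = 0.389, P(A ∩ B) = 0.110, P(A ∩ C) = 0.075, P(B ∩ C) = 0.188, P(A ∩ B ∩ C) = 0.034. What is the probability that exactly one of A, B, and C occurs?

By inclusion–exclusion (exactly-one form):
P(exactly one) = 0.307 + 0.492 + 0.389 − 2·0.110 − 2·0.075 − 2·0.188 + 3·0.034 = 0.544

0.544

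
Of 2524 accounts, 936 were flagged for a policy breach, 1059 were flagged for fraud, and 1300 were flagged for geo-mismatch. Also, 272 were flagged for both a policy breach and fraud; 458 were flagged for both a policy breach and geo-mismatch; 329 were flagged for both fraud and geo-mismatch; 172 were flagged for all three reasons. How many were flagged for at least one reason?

2408

Inclusion–exclusion gives
|union| = 936 + 1059 + 1300 − 272 − 458 − 329 + 172 = 2408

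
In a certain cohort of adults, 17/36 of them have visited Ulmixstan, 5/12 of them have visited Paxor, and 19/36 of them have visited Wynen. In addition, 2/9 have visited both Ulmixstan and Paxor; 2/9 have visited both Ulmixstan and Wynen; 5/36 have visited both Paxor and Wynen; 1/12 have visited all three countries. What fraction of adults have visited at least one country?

Apply inclusion-exclusion:
P(at least one) = 17/36 + 5/12 + 19/36 − 2/9 − 2/9 − 5/36 + 1/12 = 11/12

11/12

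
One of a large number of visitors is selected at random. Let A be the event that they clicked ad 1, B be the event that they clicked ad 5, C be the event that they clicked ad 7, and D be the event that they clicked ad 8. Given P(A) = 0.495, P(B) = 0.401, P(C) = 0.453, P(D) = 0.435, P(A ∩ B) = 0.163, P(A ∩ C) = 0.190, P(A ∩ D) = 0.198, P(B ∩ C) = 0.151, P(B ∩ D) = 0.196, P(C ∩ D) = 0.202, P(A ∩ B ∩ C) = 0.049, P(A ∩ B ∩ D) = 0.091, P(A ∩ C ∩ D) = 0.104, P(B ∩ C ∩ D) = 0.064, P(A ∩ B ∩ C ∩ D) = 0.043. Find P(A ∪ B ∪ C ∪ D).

P(A ∪ B ∪ C ∪ D) = 0.495 + 0.401 + 0.453 + 0.435 − 0.163 − 0.190 − 0.198 − 0.151 − 0.196 − 0.202 + 0.049 + 0.091 + 0.104 + 0.064 − 0.043 = 0.949

0.949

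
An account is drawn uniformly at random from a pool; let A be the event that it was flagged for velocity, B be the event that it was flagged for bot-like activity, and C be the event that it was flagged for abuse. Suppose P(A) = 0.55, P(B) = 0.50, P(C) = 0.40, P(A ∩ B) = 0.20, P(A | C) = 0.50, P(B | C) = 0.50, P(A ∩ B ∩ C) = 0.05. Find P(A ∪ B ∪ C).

P(A ∩ C) = P(C)·P(A|C) = 0.40 × 0.50 = 0.20
P(B ∩ C) = P(C)·P(B|C) = 0.40 × 0.50 = 0.20
By inclusion-exclusion,
P(A ∪ B ∪ C) = 0.55 + 0.50 + 0.40 − 0.20 − 0.20 − 0.20 + 0.05 = 0.90

0.90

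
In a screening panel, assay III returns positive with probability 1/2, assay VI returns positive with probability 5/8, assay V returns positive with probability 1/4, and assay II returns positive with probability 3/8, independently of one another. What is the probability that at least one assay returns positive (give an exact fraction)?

Independence gives P(none) = ∏(1 − pᵢ).
P(none) = (1 − 1/2) × (1 − 5/8) × (1 − 1/4) × (1 − 3/8) = 1/2 × 3/8 × 3/4 × 5/8 = 45/512
P(at least one) = 1 − 45/512 = 467/512

467/512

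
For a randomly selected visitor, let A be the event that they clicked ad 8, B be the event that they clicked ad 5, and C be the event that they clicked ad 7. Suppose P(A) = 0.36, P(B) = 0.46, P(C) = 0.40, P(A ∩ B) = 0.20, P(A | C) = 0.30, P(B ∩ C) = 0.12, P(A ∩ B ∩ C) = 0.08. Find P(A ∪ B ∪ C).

0.86

P(A ∩ C) = P(C)·P(A|C) = 0.40 × 0.30 = 0.12
By inclusion-exclusion,
P(A ∪ B ∪ C) = 0.36 + 0.46 + 0.40 − 0.20 − 0.12 − 0.12 + 0.08 = 0.86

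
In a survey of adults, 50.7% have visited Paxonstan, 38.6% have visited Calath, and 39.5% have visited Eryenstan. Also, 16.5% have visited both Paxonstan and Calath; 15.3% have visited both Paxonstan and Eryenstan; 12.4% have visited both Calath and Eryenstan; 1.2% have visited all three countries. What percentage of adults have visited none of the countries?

14.2%

Inclusion–exclusion gives
P(union) = 50.7 + 38.6 + 39.5 − 16.5 − 15.3 − 12.4 + 1.2 = 85.8%
P(none) = 100% − 85.8% = 14.2%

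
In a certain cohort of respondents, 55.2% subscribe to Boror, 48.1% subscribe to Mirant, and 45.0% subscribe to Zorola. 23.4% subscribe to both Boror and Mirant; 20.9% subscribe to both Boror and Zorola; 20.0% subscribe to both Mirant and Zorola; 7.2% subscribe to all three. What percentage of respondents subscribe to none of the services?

By inclusion–exclusion:
P(at least one) = 55.2 + 48.1 + 45.0 − 23.4 − 20.9 − 20.0 + 7.2 = 91.2%
P(none) = 100% − 91.2% = 8.8%

8.8%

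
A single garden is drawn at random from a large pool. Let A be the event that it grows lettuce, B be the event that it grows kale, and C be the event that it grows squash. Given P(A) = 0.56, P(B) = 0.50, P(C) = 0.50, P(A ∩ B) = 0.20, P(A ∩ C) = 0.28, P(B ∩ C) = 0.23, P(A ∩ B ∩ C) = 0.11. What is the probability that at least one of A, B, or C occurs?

0.96

P(A ∪ B ∪ C) = 0.56 + 0.50 + 0.50 − 0.20 − 0.28 − 0.23 + 0.11 = 0.96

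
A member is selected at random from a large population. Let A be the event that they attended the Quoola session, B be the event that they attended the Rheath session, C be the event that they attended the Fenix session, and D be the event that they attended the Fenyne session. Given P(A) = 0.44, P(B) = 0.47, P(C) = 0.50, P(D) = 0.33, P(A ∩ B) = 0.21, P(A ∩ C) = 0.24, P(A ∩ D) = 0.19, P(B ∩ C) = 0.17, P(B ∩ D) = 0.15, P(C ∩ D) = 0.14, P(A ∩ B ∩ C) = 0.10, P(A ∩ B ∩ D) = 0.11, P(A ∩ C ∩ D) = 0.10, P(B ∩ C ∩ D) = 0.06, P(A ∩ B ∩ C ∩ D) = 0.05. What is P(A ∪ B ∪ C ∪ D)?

0.96

By inclusion–exclusion:
P(A ∪ B ∪ C ∪ D) = 0.44 + 0.47 + 0.50 + 0.33 − 0.21 − 0.24 − 0.19 − 0.17 − 0.15 − 0.14 + 0.10 + 0.11 + 0.10 + 0.06 − 0.05 = 0.96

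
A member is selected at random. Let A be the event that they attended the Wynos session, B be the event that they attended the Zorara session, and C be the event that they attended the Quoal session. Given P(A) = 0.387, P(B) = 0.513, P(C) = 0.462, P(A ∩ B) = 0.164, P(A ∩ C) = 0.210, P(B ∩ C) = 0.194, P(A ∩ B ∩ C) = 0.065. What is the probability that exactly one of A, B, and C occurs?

0.421

P(exactly one) = 0.387 + 0.513 + 0.462 − 2·0.164 − 2·0.210 − 2·0.194 + 3·0.065 = 0.421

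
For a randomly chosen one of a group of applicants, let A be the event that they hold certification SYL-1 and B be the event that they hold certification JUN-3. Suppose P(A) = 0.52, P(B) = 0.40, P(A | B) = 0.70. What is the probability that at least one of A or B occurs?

0.64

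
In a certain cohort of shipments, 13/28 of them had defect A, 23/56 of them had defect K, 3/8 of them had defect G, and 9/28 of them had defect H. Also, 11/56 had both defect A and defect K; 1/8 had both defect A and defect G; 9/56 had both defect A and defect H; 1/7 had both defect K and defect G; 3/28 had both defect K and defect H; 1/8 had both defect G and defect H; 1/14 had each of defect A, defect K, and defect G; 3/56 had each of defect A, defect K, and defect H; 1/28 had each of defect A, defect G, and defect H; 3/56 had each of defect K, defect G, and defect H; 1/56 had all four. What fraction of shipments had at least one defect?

By inclusion–exclusion:
P(≥1) = 13/28 + 23/56 + 3/8 + 9/28 − 11/56 − 1/8 − 9/56 − 1/7 − 3/28 − 1/8 + 1/14 + 3/56 + 1/28 + 3/56 − 1/56 = 51/56

51/56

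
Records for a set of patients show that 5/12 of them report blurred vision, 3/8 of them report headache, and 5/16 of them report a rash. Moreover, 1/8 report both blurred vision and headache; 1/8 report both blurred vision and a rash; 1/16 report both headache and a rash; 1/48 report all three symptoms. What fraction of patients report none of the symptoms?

3/16

P(at least one) = 5/12 + 3/8 + 5/16 − 1/8 − 1/8 − 1/16 + 1/48 = 13/16
P(none) = 1 − 13/16 = 3/16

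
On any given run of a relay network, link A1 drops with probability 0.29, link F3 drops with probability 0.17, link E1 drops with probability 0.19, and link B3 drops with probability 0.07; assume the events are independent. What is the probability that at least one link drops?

0.55608031

P(none) = (1 − 0.29) × (1 − 0.17) × (1 − 0.19) × (1 − 0.07) = 0.71 × 0.83 × 0.81 × 0.93 = 0.44391969
P(at least one) = 1 − 0.44391969 = 0.55608031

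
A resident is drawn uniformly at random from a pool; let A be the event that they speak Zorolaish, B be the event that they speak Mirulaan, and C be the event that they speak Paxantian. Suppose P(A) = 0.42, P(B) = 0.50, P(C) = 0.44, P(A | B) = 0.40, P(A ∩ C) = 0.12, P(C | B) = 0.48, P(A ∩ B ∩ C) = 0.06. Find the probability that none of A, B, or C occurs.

P(A ∩ B) = P(B)·P(A|B) = 0.50 × 0.40 = 0.20
P(B ∩ C) = P(B)·P(C|B) = 0.50 × 0.48 = 0.24
Inclusion–exclusion gives
P(A ∪ B ∪ C) = 0.42 + 0.50 + 0.44 − 0.20 − 0.12 − 0.24 + 0.06 = 0.86
P(none) = 1 − 0.86 = 0.14

0.14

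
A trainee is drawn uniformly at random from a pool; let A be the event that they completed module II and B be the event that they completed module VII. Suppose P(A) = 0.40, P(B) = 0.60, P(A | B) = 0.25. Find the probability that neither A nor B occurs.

0.15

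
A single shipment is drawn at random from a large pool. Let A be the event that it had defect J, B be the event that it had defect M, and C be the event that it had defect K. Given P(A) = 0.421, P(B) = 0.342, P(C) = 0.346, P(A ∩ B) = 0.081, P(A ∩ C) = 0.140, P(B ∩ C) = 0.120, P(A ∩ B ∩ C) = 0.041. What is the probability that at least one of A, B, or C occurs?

0.809

P(A ∪ B ∪ C) = 0.421 + 0.342 + 0.346 − 0.081 − 0.140 − 0.120 + 0.041 = 0.809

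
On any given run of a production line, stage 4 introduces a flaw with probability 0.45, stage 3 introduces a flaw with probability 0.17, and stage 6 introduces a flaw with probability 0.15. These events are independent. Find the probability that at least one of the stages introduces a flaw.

P(none) = (1 − 0.45) × (1 − 0.17) × (1 − 0.15) = 0.55 × 0.83 × 0.85 = 0.388025
P(at least one) = 1 − 0.388025 = 0.611975

0.611975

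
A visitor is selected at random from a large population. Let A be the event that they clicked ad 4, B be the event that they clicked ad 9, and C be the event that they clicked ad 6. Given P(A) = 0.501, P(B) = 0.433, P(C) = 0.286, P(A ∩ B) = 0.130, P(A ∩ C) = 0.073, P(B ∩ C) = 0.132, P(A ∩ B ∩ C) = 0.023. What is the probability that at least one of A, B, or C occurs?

Apply inclusion-exclusion:
P(A ∪ B ∪ C) = 0.501 + 0.433 + 0.286 − 0.130 − 0.073 − 0.132 + 0.023 = 0.908

0.908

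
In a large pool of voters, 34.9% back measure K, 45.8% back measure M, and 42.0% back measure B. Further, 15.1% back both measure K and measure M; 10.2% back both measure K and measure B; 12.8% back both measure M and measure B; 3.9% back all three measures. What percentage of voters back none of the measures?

11.5%

P(at least one) = 34.9 + 45.8 + 42.0 − 15.1 − 10.2 − 12.8 + 3.9 = 88.5%
P(none) = 100% − 88.5% = 11.5%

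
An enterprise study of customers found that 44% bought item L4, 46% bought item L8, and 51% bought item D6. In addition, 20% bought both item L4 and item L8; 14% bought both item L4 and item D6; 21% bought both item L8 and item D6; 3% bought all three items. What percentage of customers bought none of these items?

P(≥1) = 44 + 46 + 51 − 20 − 14 − 21 + 3 = 89%
P(none) = 100% − 89% = 11%

11%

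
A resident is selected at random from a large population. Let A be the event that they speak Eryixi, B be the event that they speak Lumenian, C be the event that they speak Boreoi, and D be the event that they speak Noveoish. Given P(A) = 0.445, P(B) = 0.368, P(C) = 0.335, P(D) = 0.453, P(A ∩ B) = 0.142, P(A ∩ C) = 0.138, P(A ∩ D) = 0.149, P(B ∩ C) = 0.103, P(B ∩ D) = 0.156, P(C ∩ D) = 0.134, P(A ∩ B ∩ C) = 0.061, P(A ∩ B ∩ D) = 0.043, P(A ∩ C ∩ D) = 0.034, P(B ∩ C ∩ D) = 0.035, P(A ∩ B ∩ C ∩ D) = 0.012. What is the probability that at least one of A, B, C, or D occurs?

0.940

Apply inclusion-exclusion:
P(A ∪ B ∪ C ∪ D) = 0.445 + 0.368 + 0.335 + 0.453 − 0.142 − 0.138 − 0.149 − 0.103 − 0.156 − 0.134 + 0.061 + 0.043 + 0.034 + 0.035 − 0.012 = 0.940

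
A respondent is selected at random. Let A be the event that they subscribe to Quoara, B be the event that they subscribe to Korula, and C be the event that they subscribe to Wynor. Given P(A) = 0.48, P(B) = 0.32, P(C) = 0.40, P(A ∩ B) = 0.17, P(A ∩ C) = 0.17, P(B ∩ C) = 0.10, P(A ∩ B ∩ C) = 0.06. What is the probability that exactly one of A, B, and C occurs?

P(exactly one) = 0.48 + 0.32 + 0.40 − 2·0.17 − 2·0.17 − 2·0.10 + 3·0.06 = 0.50

0.50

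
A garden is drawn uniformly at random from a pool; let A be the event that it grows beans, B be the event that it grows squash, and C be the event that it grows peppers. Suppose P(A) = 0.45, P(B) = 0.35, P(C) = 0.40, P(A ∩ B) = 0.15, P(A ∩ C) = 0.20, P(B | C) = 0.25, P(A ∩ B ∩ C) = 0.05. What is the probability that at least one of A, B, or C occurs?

0.80

P(B ∩ C) = P(C)·P(B|C) = 0.40 × 0.25 = 0.10
Apply inclusion-exclusion:
P(A ∪ B ∪ C) = 0.45 + 0.35 + 0.40 − 0.15 − 0.20 − 0.10 + 0.05 = 0.80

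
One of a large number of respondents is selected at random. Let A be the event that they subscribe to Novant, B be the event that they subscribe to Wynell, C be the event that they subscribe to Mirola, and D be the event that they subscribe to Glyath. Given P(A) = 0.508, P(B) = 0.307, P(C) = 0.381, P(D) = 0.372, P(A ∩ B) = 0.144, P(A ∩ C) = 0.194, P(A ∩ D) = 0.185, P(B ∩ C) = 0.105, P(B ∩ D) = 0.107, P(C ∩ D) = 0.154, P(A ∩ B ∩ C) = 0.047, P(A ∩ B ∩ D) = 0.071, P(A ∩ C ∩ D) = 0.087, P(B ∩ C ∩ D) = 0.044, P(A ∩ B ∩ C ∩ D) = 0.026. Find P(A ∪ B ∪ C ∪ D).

0.902

Inclusion–exclusion gives
P(A ∪ B ∪ C ∪ D) = 0.508 + 0.307 + 0.381 + 0.372 − 0.144 − 0.194 − 0.185 − 0.105 − 0.107 − 0.154 + 0.047 + 0.071 + 0.087 + 0.044 − 0.026 = 0.902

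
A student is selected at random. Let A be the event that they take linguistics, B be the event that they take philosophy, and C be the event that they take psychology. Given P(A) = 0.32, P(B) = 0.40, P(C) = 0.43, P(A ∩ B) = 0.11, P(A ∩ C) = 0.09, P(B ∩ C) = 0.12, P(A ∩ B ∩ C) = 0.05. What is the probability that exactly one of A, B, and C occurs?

0.66

P(exactly one) = 0.32 + 0.40 + 0.43 − 2·0.11 − 2·0.09 − 2·0.12 + 3·0.05 = 0.66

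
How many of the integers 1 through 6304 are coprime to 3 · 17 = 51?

Apply inclusion-exclusion:
2101 + 370 − 123 = 2348
6304 − 2348 = 3956

3956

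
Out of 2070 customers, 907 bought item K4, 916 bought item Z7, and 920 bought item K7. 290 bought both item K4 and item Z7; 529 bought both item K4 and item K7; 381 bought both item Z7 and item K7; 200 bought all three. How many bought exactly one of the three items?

943

N(exactly one) = 907 + 916 + 920 − 2·290 − 2·529 − 2·381 + 3·200 = 943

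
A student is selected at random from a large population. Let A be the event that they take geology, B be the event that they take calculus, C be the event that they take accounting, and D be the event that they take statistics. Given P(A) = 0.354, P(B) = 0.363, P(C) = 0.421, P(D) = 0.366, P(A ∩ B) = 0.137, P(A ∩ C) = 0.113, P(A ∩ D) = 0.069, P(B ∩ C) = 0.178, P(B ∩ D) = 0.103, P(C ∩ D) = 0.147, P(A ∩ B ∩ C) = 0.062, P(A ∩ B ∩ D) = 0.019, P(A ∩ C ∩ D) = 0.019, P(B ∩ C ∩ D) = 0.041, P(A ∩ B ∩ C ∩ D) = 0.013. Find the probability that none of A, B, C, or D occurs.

P(A ∪ B ∪ C ∪ D) = 0.354 + 0.363 + 0.421 + 0.366 − 0.137 − 0.113 − 0.069 − 0.178 − 0.103 − 0.147 + 0.062 + 0.019 + 0.019 + 0.041 − 0.013 = 0.885
P(none) = 1 − 0.885 = 0.115

0.115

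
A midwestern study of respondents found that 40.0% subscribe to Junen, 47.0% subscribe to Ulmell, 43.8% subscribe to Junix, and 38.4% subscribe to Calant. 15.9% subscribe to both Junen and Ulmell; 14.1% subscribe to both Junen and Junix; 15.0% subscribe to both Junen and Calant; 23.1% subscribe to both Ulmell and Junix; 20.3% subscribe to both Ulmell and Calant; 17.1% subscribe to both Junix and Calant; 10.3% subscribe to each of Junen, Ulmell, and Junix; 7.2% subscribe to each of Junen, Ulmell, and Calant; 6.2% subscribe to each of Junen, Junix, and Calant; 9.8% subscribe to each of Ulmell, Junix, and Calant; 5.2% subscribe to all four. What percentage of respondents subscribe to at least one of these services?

92.0%

P(union) = 40.0 + 47.0 + 43.8 + 38.4 − 15.9 − 14.1 − 15.0 − 23.1 − 20.3 − 17.1 + 10.3 + 7.2 + 6.2 + 9.8 − 5.2 = 92.0%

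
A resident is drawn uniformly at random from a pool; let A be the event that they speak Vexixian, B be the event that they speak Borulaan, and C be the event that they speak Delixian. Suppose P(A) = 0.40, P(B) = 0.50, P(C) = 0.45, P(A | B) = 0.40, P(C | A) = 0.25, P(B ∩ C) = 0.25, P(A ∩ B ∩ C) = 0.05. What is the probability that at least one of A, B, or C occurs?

0.85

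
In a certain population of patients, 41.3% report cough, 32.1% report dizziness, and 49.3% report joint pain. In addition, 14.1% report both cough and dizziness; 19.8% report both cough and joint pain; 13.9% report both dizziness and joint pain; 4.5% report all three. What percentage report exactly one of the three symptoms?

Using the inclusion–exclusion count for exactly one event:
P(exactly one) = 41.3 + 32.1 + 49.3 − 2·14.1 − 2·19.8 − 2·13.9 + 3·4.5 = 40.6%

40.6%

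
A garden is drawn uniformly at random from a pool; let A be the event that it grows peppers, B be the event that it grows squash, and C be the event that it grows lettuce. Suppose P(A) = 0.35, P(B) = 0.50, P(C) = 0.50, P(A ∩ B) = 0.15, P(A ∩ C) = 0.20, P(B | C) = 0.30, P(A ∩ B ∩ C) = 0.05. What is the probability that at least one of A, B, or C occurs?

0.90

P(B ∩ C) = P(C)·P(B|C) = 0.50 × 0.30 = 0.15
P(A ∪ B ∪ C) = 0.35 + 0.50 + 0.50 − 0.15 − 0.20 − 0.15 + 0.05 = 0.90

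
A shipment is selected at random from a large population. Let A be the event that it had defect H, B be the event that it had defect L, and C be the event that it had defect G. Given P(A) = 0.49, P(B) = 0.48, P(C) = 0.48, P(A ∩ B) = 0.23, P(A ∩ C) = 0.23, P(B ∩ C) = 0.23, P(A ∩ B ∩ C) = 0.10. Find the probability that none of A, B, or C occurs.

0.14

By inclusion-exclusion,
P(A ∪ B ∪ C) = 0.49 + 0.48 + 0.48 − 0.23 − 0.23 − 0.23 + 0.10 = 0.86
P(none) = 1 − 0.86 = 0.14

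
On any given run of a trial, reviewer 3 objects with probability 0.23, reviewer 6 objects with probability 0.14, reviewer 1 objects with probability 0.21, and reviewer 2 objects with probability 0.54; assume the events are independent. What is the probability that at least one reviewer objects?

Since the events are independent, P(none) is the product of the individual non-occurrence probabilities.
P(none) = (1 − 0.23) × (1 − 0.14) × (1 − 0.21) × (1 − 0.54) = 0.77 × 0.86 × 0.79 × 0.46 = 0.24064348
P(at least one) = 1 − 0.24064348 = 0.75935652

0.75935652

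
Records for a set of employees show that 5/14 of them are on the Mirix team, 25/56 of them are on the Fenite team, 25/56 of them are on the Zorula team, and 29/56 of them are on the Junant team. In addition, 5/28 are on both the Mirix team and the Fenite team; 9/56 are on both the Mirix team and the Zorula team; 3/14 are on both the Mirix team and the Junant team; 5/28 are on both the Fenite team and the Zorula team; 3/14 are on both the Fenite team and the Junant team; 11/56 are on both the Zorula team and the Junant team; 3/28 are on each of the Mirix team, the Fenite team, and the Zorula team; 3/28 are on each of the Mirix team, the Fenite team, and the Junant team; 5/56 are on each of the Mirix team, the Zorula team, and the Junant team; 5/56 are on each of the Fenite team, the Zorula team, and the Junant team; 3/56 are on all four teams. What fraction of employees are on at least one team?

By inclusion–exclusion:
P(at least one) = 5/14 + 25/56 + 25/56 + 29/56 − 5/28 − 9/56 − 3/14 − 5/28 − 3/14 − 11/56 + 3/28 + 3/28 + 5/56 + 5/56 − 3/56 = 27/28

27/28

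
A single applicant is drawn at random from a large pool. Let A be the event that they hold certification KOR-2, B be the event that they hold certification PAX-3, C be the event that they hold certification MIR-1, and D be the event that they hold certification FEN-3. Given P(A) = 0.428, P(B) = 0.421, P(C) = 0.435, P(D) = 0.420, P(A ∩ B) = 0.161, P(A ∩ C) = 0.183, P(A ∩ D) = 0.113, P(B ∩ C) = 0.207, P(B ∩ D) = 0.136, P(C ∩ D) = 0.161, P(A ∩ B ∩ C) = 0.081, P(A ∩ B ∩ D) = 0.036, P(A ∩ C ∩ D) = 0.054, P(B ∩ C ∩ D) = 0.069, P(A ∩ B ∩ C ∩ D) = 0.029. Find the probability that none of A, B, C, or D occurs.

Using inclusion–exclusion:
P(A ∪ B ∪ C ∪ D) = 0.428 + 0.421 + 0.435 + 0.420 − 0.161 − 0.183 − 0.113 − 0.207 − 0.136 − 0.161 + 0.081 + 0.036 + 0.054 + 0.069 − 0.029 = 0.954
P(none) = 1 − 0.954 = 0.046

0.046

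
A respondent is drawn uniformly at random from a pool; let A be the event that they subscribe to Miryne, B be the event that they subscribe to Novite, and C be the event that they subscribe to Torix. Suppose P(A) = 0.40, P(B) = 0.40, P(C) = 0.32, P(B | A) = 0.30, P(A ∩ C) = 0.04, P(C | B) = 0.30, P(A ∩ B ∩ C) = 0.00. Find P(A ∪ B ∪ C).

0.84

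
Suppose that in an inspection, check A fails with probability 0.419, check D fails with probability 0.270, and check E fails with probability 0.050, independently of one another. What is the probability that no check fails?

0.4029235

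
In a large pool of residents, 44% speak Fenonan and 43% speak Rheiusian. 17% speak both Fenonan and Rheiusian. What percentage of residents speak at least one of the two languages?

Apply inclusion-exclusion:
P(≥1) = 44 + 43 − 17 = 70%

70%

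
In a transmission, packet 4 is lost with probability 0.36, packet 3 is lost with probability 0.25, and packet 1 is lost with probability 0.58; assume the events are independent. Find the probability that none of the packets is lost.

0.2016

Independence gives P(none) = ∏(1 − pᵢ).
P(none) = (1 − 0.36) × (1 − 0.25) × (1 − 0.58) = 0.64 × 0.75 × 0.42 = 0.2016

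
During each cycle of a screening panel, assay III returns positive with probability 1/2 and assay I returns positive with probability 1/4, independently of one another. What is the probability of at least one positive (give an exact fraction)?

P(none) = (1 − 1/2) × (1 − 1/4) = 1/2 × 3/4 = 3/8
P(at least one) = 1 − 3/8 = 5/8

5/8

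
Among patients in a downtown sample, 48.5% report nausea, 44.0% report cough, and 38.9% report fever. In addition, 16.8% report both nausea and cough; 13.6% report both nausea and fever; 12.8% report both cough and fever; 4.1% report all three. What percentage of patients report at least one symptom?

P(at least one) = 48.5 + 44.0 + 38.9 − 16.8 − 13.6 − 12.8 + 4.1 = 92.3%

92.3%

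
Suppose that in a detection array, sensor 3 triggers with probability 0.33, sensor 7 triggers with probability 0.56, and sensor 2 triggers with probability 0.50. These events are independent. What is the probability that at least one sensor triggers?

0.8526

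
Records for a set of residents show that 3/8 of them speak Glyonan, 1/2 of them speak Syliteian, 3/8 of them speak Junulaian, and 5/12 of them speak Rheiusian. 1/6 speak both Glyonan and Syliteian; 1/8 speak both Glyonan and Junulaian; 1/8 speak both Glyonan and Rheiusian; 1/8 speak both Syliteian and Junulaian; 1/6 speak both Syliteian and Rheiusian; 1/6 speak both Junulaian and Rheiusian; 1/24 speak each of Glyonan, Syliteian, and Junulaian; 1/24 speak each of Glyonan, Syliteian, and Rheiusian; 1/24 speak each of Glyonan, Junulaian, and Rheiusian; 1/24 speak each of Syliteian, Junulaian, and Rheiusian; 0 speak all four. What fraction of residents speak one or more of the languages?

23/24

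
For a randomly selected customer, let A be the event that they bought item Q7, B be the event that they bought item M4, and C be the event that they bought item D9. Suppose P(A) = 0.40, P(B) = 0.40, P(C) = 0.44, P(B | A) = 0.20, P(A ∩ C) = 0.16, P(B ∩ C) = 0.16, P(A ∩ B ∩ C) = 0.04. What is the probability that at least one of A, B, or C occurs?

P(A ∩ B) = P(A)·P(B|A) = 0.40 × 0.20 = 0.08
P(A ∪ B ∪ C) = 0.40 + 0.40 + 0.44 − 0.08 − 0.16 − 0.16 + 0.04 = 0.88

0.88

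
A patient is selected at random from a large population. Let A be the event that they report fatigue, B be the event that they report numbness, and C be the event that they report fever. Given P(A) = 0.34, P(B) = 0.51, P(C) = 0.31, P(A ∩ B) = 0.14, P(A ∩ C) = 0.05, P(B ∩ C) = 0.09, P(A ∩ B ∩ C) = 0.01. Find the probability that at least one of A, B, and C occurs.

P(A ∪ B ∪ C) = 0.34 + 0.51 + 0.31 − 0.14 − 0.05 − 0.09 + 0.01 = 0.89

0.89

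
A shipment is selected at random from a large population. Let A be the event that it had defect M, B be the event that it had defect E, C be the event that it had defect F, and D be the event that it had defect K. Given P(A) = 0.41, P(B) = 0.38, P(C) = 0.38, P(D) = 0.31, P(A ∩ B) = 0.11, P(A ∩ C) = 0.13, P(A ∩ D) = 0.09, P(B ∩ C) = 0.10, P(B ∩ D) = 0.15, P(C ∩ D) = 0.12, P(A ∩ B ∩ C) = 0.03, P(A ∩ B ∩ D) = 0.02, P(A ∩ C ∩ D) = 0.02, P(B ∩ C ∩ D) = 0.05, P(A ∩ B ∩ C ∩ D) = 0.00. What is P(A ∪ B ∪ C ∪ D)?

0.90

Using inclusion–exclusion:
P(A ∪ B ∪ C ∪ D) = 0.41 + 0.38 + 0.38 + 0.31 − 0.11 − 0.13 − 0.09 − 0.10 − 0.15 − 0.12 + 0.03 + 0.02 + 0.02 + 0.05 − 0.00 = 0.90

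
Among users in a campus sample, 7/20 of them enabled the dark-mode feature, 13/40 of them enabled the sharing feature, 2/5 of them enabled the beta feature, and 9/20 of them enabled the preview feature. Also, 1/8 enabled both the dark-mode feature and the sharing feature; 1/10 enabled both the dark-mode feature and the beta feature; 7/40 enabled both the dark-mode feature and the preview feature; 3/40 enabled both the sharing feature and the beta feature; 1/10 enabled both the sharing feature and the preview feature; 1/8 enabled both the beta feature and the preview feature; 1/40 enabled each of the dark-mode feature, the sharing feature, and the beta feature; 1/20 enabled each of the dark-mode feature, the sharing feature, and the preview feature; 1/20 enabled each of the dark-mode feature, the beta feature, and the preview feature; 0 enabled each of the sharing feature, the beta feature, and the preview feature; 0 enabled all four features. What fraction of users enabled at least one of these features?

19/20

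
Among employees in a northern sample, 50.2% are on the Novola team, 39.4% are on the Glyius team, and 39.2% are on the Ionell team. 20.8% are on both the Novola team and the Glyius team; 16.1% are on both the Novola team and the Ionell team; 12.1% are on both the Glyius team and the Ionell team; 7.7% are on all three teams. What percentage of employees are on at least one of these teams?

87.5%

By inclusion-exclusion,
P(at least one) = 50.2 + 39.4 + 39.2 − 20.8 − 16.1 − 12.1 + 7.7 = 87.5%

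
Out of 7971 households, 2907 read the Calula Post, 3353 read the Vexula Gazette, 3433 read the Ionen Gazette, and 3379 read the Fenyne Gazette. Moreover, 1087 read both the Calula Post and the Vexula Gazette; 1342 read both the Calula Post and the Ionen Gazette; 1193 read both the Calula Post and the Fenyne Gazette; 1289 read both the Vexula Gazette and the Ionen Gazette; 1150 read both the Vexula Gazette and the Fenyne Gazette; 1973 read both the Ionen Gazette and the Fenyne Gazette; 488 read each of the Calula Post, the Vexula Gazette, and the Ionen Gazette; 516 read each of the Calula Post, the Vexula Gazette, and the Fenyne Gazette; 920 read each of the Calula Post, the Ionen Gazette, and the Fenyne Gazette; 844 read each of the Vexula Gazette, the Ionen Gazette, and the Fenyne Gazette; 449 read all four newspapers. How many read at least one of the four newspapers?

Using inclusion–exclusion:
|at least one| = 2907 + 3353 + 3433 + 3379 − 1087 − 1342 − 1193 − 1289 − 1150 − 1973 + 488 + 516 + 920 + 844 − 449 = 7357

7357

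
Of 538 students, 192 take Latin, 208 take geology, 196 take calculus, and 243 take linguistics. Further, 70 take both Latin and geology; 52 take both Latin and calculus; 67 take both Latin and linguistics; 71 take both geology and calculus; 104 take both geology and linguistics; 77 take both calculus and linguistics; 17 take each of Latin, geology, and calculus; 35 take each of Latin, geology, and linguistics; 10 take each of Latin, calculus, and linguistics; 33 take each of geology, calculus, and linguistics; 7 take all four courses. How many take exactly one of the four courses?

214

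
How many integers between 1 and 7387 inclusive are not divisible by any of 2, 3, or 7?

2111

By inclusion-exclusion,
3693 + 2462 + 1055 − 1231 − 527 − 351 + 175 = 5276
7387 − 5276 = 2111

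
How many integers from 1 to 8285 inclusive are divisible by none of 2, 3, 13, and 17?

2399

Using inclusion–exclusion:
floor(8285/2) + floor(8285/3) + floor(8285/13) + floor(8285/17) − floor(8285/6) − floor(8285/26) − floor(8285/34) − floor(8285/39) − floor(8285/51) − floor(8285/221) + floor(8285/78) + floor(8285/102) + floor(8285/442) + floor(8285/663) − floor(8285/1326) = 4142 + 2761 + 637 + 487 − 1380 − 318 − 243 − 212 − 162 − 37 + 106 + 81 + 18 + 12 − 6 = 5886
8285 − 5886 = 2399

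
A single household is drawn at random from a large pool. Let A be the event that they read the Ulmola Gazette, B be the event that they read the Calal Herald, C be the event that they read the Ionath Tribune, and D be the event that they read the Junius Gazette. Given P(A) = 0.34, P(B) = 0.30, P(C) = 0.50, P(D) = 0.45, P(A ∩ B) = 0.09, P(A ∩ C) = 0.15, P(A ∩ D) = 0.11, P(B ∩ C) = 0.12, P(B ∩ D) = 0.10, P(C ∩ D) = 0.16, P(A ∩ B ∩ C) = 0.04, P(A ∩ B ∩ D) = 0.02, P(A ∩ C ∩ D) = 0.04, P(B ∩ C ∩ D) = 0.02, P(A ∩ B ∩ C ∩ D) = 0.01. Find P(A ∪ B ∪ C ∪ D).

0.97

Apply inclusion-exclusion:
P(A ∪ B ∪ C ∪ D) = 0.34 + 0.30 + 0.50 + 0.45 − 0.09 − 0.15 − 0.11 − 0.12 − 0.10 − 0.16 + 0.04 + 0.02 + 0.04 + 0.02 − 0.01 = 0.97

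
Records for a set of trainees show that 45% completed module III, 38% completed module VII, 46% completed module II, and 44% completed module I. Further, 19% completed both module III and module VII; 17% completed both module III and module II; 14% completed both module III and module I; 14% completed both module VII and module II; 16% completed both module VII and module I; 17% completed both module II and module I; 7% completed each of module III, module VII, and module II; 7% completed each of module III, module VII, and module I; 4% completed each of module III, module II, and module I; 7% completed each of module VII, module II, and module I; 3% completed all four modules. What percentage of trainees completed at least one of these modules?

98%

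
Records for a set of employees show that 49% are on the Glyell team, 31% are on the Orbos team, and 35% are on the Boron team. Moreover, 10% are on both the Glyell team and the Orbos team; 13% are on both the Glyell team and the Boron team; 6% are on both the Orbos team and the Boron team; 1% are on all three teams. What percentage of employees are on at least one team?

87%

Apply inclusion-exclusion:
P(at least one) = 49 + 31 + 35 − 10 − 13 − 6 + 1 = 87%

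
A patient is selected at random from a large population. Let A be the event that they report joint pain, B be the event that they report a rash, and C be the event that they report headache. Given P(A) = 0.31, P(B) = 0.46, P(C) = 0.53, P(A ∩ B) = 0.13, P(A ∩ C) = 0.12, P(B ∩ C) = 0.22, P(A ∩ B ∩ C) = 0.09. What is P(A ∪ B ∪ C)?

By inclusion–exclusion:
P(A ∪ B ∪ C) = 0.31 + 0.46 + 0.53 − 0.13 − 0.12 − 0.22 + 0.09 = 0.92

0.92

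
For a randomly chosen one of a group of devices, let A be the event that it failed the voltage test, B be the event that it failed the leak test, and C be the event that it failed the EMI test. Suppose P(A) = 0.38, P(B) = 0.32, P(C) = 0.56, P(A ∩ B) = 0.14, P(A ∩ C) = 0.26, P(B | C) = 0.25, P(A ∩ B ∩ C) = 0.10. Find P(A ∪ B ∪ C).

0.82

P(B ∩ C) = P(C)·P(B|C) = 0.56 × 0.25 = 0.14
P(A ∪ B ∪ C) = 0.38 + 0.32 + 0.56 − 0.14 − 0.26 − 0.14 + 0.10 = 0.82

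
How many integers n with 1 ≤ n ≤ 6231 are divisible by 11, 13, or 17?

566 + 479 + 366 − 43 − 33 − 28 + 2 = 1309

1309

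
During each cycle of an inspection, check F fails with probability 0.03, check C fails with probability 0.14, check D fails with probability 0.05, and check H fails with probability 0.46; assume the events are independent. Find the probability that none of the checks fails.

P(none) = (1 − 0.03) × (1 − 0.14) × (1 − 0.05) × (1 − 0.46) = 0.97 × 0.86 × 0.95 × 0.54 = 0.4279446

0.4279446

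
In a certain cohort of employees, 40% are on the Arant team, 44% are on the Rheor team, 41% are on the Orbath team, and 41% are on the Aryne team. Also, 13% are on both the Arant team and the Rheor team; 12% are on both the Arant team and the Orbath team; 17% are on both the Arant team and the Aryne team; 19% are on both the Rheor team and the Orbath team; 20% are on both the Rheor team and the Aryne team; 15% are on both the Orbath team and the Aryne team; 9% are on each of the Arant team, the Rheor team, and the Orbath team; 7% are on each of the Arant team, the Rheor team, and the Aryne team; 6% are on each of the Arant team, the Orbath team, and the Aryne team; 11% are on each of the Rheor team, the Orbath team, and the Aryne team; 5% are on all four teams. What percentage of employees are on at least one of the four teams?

P(at least one) = 40 + 44 + 41 + 41 − 13 − 12 − 17 − 19 − 20 − 15 + 9 + 7 + 6 + 11 − 5 = 98%

98%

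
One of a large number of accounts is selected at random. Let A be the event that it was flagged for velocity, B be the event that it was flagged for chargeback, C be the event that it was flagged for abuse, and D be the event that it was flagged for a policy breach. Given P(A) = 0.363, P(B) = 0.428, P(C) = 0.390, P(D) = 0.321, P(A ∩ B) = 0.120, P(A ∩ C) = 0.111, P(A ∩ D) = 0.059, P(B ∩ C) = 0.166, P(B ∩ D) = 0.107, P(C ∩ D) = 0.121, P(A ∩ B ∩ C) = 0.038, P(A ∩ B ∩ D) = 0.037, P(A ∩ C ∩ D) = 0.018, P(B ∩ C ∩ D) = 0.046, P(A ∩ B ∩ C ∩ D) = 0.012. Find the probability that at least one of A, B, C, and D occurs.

0.945

By inclusion–exclusion:
P(A ∪ B ∪ C ∪ D) = 0.363 + 0.428 + 0.390 + 0.321 − 0.120 − 0.111 − 0.059 − 0.166 − 0.107 − 0.121 + 0.038 + 0.037 + 0.018 + 0.046 − 0.012 = 0.945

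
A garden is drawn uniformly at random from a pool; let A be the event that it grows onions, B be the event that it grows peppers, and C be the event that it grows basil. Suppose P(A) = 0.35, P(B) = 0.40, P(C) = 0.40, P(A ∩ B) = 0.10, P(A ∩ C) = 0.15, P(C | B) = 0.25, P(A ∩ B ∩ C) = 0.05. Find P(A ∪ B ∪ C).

P(B ∩ C) = P(B)·P(C|B) = 0.40 × 0.25 = 0.10
By inclusion–exclusion:
P(A ∪ B ∪ C) = 0.35 + 0.40 + 0.40 − 0.10 − 0.15 − 0.10 + 0.05 = 0.85

0.85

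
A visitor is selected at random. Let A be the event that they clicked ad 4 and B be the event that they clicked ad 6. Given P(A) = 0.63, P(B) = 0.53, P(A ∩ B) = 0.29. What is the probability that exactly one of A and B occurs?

0.58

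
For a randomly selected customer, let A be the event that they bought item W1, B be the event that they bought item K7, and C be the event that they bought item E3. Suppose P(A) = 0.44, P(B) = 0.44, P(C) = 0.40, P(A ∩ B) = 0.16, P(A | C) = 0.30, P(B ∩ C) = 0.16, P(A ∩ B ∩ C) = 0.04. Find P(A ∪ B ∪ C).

0.88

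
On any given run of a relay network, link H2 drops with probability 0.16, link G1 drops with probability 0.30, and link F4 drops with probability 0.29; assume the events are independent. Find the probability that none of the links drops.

Since the events are independent, P(none) is the product of the individual non-occurrence probabilities.
P(none) = (1 − 0.16) × (1 − 0.30) × (1 − 0.29) = 0.84 × 0.70 × 0.71 = 0.41748

0.41748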